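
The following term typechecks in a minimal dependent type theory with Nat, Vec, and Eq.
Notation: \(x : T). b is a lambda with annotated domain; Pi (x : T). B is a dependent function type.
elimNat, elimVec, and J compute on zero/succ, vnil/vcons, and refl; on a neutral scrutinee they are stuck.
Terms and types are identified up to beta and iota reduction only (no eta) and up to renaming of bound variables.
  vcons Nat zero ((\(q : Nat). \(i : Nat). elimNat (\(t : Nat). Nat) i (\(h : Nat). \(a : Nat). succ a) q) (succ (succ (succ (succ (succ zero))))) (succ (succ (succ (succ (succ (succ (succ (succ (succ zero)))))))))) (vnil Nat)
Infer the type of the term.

type:
  Vec Nat (succ zero)


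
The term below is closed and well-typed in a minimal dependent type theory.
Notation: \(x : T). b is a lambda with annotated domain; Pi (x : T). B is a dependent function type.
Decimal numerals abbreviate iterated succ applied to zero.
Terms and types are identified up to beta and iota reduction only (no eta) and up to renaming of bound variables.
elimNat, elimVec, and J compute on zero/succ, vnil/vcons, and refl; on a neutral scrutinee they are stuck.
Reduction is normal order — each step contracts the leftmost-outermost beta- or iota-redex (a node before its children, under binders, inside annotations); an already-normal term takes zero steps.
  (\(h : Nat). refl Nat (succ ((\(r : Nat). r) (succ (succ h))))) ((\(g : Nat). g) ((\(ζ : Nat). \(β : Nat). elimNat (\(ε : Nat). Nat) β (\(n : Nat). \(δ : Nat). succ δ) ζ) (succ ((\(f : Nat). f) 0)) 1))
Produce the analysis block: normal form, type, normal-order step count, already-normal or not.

normal form:
  refl Nat 5
inferred type:
  Eq Nat 5 5
steps to reach normal form (normal order): 10
term was already normal: no
first redex: a beta-redex


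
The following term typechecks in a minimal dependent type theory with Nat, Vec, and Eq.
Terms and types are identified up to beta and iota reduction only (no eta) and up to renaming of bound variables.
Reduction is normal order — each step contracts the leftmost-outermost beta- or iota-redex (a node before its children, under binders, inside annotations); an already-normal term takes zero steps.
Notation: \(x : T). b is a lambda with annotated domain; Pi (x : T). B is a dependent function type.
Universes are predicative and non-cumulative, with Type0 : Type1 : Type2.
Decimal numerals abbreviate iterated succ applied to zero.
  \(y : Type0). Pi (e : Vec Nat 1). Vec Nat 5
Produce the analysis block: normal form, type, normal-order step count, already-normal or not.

normal form:
  \(y : Type0). Pi (e : Vec Nat 1). Vec Nat 5
inferred type:
  Pi (y : Type0). Type0
reduction steps (normal order): 0
term was already normal: yes


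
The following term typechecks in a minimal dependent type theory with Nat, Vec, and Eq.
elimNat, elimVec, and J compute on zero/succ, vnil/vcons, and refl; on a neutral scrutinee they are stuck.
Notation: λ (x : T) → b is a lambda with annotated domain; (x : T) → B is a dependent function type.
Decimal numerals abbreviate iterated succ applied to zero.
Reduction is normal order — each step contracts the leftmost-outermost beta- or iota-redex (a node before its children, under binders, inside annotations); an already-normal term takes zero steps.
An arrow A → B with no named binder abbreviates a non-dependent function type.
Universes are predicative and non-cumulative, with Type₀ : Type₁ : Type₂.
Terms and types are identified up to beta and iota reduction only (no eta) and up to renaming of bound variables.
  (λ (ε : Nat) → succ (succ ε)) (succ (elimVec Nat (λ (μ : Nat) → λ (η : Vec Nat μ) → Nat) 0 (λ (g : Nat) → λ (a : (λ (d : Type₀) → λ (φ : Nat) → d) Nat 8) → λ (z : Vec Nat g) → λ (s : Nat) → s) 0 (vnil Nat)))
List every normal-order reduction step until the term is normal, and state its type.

normal-order reduction sequence:
  (λ (ε : Nat) → succ (succ ε)) (succ (elimVec Nat (λ (μ : Nat) → λ (η : Vec Nat μ) → Nat) 0 (λ (g : Nat) → λ (a : (λ (d : Type₀) → λ (φ : Nat) → d) Nat 8) → λ (z : Vec Nat g) → λ (s : Nat) → s) 0 (vnil Nat)))
  ~> succ (succ (succ (elimVec Nat (λ (ε : Nat) → λ (μ : Vec Nat ε) → Nat) 0 (λ (η : Nat) → λ (g : (λ (a : Type₀) → λ (d : Nat) → a) Nat 8) → λ (φ : Vec Nat η) → λ (z : Nat) → z) 0 (vnil Nat))))
  ~> 3
the term's type:
  Nat


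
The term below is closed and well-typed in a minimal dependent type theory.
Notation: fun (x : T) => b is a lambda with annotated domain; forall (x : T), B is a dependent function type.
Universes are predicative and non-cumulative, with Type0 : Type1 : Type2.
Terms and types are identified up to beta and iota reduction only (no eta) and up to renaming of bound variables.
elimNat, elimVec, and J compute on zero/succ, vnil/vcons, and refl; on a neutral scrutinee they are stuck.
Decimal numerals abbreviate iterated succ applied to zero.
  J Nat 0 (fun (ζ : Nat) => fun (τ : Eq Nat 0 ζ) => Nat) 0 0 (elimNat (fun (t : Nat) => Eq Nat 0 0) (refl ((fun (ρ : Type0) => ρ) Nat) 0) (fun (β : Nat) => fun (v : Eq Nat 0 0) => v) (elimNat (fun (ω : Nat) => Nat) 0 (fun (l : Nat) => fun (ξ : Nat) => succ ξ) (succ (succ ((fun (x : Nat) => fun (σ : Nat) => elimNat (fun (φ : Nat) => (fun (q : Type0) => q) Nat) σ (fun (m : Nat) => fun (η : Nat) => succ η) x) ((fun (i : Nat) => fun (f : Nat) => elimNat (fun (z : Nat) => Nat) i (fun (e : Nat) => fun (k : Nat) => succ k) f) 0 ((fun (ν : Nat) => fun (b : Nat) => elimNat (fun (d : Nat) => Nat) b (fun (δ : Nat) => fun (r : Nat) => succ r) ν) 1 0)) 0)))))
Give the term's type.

the term's type:
  Nat


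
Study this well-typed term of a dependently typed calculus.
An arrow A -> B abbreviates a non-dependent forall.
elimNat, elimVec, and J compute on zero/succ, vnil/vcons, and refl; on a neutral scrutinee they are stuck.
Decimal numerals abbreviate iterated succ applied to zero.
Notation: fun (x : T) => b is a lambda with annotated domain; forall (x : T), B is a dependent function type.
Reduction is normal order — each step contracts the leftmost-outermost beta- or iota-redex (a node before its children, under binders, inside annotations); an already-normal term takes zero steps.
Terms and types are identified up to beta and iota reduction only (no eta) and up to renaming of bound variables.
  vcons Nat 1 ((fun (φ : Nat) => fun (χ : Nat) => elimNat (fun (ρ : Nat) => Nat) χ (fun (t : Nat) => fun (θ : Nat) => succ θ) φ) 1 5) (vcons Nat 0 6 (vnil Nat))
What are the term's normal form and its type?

normal form:
  vcons Nat 1 6 (vcons Nat 0 6 (vnil Nat))
the term's type:
  Vec Nat 2
observation: reduction starts at a beta-redex, and 6 normal-order steps reach the normal form.


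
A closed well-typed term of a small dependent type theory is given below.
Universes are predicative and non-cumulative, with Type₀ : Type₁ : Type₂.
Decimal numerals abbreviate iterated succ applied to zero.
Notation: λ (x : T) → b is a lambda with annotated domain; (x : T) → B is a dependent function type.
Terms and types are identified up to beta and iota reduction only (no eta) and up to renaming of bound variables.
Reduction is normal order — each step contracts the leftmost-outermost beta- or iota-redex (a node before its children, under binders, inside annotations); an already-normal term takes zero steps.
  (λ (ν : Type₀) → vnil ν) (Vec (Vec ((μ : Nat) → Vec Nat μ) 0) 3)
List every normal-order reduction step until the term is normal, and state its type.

reduction (normal order):
  (λ (ν : Type₀) → vnil ν) (Vec (Vec ((μ : Nat) → Vec Nat μ) 0) 3)
  ~> vnil (Vec (Vec ((ν : Nat) → Vec Nat ν) 0) 3)
the term's type:
  Vec (Vec (Vec ((ν : Nat) → Vec Nat ν) 0) 3) 0


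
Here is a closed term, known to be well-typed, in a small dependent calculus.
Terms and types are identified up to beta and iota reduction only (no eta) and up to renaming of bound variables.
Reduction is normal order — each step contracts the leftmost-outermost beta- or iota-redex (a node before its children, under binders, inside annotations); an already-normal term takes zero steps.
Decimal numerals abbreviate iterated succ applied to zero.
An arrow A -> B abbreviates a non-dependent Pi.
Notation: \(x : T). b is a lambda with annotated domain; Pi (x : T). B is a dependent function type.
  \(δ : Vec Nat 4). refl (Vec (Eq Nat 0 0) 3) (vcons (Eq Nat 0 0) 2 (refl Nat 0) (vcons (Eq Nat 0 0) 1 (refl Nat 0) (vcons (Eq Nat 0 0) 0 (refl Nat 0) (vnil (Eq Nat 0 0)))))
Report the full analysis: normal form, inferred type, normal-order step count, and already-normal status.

reduced normal form:
  \(δ : Vec Nat 4). refl (Vec (Eq Nat 0 0) 3) (vcons (Eq Nat 0 0) 2 (refl Nat 0) (vcons (Eq Nat 0 0) 1 (refl Nat 0) (vcons (Eq Nat 0 0) 0 (refl Nat 0) (vnil (Eq Nat 0 0)))))
inferred type:
  Vec Nat 4 -> Eq (Vec (Eq Nat 0 0) 3) (vcons (Eq Nat 0 0) 2 (refl Nat 0) (vcons (Eq Nat 0 0) 1 (refl Nat 0) (vcons (Eq Nat 0 0) 0 (refl Nat 0) (vnil (Eq Nat 0 0))))) (vcons (Eq Nat 0 0) 2 (refl Nat 0) (vcons (Eq Nat 0 0) 1 (refl Nat 0) (vcons (Eq Nat 0 0) 0 (refl Nat 0) (vnil (Eq Nat 0 0)))))
steps to reach normal form (normal order): 0
started in normal form: yes


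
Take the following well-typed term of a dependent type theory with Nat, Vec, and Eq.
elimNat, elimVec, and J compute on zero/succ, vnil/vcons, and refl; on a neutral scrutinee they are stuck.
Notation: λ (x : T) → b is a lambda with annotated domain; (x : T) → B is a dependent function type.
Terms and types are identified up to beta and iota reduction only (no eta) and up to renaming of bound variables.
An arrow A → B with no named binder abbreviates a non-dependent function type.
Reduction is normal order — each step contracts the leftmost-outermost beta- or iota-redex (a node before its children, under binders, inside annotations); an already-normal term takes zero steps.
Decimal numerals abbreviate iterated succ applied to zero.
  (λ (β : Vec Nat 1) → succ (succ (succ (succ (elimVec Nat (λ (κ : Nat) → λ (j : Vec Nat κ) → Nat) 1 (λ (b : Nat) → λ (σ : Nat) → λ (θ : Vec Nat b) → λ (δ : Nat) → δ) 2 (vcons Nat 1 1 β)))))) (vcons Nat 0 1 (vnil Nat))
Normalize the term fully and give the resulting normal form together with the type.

reduced normal form:
  5
type:
  Nat


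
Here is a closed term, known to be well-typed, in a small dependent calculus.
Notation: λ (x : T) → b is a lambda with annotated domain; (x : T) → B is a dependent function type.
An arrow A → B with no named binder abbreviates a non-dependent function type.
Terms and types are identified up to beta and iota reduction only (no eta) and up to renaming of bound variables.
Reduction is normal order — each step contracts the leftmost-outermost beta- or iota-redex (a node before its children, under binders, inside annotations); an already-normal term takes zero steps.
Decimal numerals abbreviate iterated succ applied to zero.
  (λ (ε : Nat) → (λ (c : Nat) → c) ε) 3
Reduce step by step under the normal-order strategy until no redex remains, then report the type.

normal-order reduction:
  (λ (ε : Nat) → (λ (c : Nat) → c) ε) 3
  ~> (λ (ε : Nat) → ε) 3
  ~> 3
the term's type:
  Nat


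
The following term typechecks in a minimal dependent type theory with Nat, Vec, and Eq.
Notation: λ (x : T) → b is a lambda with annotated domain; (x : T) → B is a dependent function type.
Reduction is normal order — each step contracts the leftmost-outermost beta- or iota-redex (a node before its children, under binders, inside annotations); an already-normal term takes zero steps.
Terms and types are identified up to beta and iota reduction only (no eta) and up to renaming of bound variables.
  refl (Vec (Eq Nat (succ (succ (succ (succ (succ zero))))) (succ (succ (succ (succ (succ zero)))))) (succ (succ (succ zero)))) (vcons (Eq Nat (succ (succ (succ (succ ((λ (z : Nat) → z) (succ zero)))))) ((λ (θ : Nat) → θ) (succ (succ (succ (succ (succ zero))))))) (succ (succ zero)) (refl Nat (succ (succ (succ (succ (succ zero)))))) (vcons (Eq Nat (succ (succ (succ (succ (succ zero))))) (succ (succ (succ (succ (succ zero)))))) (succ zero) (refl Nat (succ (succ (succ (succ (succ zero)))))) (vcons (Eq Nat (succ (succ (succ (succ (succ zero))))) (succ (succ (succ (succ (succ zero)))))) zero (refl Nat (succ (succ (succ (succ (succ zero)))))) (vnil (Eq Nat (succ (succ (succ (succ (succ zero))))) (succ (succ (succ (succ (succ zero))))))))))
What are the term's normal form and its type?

normal form:
  refl (Vec (Eq Nat (succ (succ (succ (succ (succ zero))))) (succ (succ (succ (succ (succ zero)))))) (succ (succ (succ zero)))) (vcons (Eq Nat (succ (succ (succ (succ (succ zero))))) (succ (succ (succ (succ (succ zero)))))) (succ (succ zero)) (refl Nat (succ (succ (succ (succ (succ zero)))))) (vcons (Eq Nat (succ (succ (succ (succ (succ zero))))) (succ (succ (succ (succ (succ zero)))))) (succ zero) (refl Nat (succ (succ (succ (succ (succ zero)))))) (vcons (Eq Nat (succ (succ (succ (succ (succ zero))))) (succ (succ (succ (succ (succ zero)))))) zero (refl Nat (succ (succ (succ (succ (succ zero)))))) (vnil (Eq Nat (succ (succ (succ (succ (succ zero))))) (succ (succ (succ (succ (succ zero))))))))))
the term's type:
  Eq (Vec (Eq Nat (succ (succ (succ (succ (succ zero))))) (succ (succ (succ (succ (succ zero)))))) (succ (succ (succ zero)))) (vcons (Eq Nat (succ (succ (succ (succ (succ zero))))) (succ (succ (succ (succ (succ zero)))))) (succ (succ zero)) (refl Nat (succ (succ (succ (succ (succ zero)))))) (vcons (Eq Nat (succ (succ (succ (succ (succ zero))))) (succ (succ (succ (succ (succ zero)))))) (succ zero) (refl Nat (succ (succ (succ (succ (succ zero)))))) (vcons (Eq Nat (succ (succ (succ (succ (succ zero))))) (succ (succ (succ (succ (succ zero)))))) zero (refl Nat (succ (succ (succ (succ (succ zero)))))) (vnil (Eq Nat (succ (succ (succ (succ (succ zero))))) (succ (succ (succ (succ (succ zero)))))))))) (vcons (Eq Nat (succ (succ (succ (succ (succ zero))))) (succ (succ (succ (succ (succ zero)))))) (succ (succ zero)) (refl Nat (succ (succ (succ (succ (succ zero)))))) (vcons (Eq Nat (succ (succ (succ (succ (succ zero))))) (succ (succ (succ (succ (succ zero)))))) (succ zero) (refl Nat (succ (succ (succ (succ (succ zero)))))) (vcons (Eq Nat (succ (succ (succ (succ (succ zero))))) (succ (succ (succ (succ (succ zero)))))) zero (refl Nat (succ (succ (succ (succ (succ zero)))))) (vnil (Eq Nat (succ (succ (succ (succ (succ zero))))) (succ (succ (succ (succ (succ zero))))))))))
observation: normalization takes exactly 2 steps under the normal-order strategy.


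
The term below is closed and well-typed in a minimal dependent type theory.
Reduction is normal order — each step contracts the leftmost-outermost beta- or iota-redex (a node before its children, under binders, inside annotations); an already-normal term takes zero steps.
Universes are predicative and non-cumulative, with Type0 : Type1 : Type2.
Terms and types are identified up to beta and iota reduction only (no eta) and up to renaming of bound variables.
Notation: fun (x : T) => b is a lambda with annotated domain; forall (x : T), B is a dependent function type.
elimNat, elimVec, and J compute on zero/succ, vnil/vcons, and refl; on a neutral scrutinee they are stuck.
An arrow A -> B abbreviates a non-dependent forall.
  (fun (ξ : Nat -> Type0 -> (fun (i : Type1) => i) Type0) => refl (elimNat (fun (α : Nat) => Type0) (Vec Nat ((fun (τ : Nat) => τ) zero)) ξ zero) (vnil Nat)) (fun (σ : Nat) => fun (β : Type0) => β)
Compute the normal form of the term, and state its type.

resulting normal form:
  refl (Vec Nat zero) (vnil Nat)
the term's type:
  Eq (Vec Nat zero) (vnil Nat) (vnil Nat)
observation: 3 normal-order steps separate the term from its normal form.


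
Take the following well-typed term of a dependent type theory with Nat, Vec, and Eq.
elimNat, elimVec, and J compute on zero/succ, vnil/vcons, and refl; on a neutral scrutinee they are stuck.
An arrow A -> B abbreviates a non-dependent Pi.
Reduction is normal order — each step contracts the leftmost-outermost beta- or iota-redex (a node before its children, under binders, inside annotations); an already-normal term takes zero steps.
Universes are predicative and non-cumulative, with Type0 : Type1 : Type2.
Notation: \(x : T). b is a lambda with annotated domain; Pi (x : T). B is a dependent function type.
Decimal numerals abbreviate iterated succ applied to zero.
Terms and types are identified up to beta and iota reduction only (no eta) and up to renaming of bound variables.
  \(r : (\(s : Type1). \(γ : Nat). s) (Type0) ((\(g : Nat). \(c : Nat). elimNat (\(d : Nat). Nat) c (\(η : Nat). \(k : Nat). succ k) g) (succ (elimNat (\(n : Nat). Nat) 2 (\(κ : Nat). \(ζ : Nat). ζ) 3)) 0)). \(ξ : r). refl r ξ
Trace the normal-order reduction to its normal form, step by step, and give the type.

normal-order reduction:
  \(r : (\(s : Type1). \(γ : Nat). s) (Type0) ((\(g : Nat). \(c : Nat). elimNat (\(d : Nat). Nat) c (\(η : Nat). \(k : Nat). succ k) g) (succ (elimNat (\(n : Nat). Nat) 2 (\(κ : Nat). \(ζ : Nat). ζ) 3)) 0)). \(ξ : r). refl r ξ
  ~> \(r : (\(s : Nat). Type0) ((\(γ : Nat). \(g : Nat). elimNat (\(c : Nat). Nat) g (\(d : Nat). \(η : Nat). succ η) γ) (succ (elimNat (\(k : Nat). Nat) 2 (\(n : Nat). \(κ : Nat). κ) 3)) 0)). \(ζ : r). refl r ζ
  ~> \(r : Type0). \(s : r). refl r s
the term's type:
  Pi (r : Type0). Pi (s : r). Eq r s s


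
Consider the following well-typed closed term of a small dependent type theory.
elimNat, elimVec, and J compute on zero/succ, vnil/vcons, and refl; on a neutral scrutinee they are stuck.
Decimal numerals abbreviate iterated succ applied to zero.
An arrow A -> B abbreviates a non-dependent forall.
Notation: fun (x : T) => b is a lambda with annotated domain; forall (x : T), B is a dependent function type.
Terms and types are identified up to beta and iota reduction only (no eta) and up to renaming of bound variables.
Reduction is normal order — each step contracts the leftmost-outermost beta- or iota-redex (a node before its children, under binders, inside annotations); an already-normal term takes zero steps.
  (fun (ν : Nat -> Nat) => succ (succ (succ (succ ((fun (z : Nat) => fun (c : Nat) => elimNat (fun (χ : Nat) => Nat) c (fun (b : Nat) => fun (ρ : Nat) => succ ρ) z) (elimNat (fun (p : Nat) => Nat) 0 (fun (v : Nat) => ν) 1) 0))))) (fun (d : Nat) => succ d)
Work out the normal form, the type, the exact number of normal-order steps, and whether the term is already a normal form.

normal form:
  5
the term's type:
  Nat
normal-order step count: 11
term was already normal: no
first redex: a beta-redex


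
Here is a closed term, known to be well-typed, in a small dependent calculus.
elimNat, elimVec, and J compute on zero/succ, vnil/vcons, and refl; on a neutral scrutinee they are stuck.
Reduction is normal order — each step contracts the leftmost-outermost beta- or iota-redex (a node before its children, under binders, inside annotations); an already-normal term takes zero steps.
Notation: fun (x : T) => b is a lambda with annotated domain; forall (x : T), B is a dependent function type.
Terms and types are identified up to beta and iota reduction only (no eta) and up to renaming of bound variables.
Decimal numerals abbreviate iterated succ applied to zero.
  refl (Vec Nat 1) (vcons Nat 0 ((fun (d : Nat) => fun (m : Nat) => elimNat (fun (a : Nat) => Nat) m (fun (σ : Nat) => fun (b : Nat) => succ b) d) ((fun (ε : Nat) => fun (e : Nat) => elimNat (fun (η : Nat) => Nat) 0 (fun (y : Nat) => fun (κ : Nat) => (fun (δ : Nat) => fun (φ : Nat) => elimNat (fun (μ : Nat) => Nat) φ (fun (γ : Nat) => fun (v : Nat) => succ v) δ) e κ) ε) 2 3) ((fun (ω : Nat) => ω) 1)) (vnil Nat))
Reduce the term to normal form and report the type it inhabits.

normal form:
  refl (Vec Nat 1) (vcons Nat 0 7 (vnil Nat))
inferred type:
  Eq (Vec Nat 1) (vcons Nat 0 7 (vnil Nat)) (vcons Nat 0 7 (vnil Nat))


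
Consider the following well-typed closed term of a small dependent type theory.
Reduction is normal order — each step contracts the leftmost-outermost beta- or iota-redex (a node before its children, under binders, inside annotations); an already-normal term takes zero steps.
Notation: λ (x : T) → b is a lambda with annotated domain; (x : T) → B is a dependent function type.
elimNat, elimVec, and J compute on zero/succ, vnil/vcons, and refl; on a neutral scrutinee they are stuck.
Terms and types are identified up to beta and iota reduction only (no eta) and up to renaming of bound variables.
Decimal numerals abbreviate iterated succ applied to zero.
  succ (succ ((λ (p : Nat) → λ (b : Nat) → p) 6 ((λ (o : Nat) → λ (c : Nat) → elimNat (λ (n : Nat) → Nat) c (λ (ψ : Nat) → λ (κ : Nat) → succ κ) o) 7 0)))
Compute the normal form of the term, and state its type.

resulting normal form:
  8
type:
  Nat
observation: contracting a beta-redex first, the term normalizes in 2 steps.


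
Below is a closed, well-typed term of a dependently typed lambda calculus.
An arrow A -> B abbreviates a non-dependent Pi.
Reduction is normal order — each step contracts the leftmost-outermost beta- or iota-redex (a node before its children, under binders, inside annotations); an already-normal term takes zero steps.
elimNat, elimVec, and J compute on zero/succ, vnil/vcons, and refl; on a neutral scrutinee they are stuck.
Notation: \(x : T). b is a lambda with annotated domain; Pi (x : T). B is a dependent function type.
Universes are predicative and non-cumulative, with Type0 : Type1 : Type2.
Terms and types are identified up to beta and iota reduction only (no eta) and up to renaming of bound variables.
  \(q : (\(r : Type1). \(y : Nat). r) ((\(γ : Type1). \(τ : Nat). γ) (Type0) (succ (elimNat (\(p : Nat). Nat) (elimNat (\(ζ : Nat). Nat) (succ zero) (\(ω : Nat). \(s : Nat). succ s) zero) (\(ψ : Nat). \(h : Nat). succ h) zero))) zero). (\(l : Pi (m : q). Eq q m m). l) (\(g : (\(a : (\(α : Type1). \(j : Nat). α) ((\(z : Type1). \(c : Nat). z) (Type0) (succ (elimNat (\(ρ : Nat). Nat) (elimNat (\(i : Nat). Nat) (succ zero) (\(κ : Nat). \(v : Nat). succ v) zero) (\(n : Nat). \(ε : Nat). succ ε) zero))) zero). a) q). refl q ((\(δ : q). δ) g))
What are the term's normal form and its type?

reduced normal form:
  \(q : Type0). \(r : q). refl q r
type:
  Pi (q : Type0). Pi (r : q). Eq q r r
observation: the leftmost-outermost redex is a beta-redex, and normalization takes 7 steps.


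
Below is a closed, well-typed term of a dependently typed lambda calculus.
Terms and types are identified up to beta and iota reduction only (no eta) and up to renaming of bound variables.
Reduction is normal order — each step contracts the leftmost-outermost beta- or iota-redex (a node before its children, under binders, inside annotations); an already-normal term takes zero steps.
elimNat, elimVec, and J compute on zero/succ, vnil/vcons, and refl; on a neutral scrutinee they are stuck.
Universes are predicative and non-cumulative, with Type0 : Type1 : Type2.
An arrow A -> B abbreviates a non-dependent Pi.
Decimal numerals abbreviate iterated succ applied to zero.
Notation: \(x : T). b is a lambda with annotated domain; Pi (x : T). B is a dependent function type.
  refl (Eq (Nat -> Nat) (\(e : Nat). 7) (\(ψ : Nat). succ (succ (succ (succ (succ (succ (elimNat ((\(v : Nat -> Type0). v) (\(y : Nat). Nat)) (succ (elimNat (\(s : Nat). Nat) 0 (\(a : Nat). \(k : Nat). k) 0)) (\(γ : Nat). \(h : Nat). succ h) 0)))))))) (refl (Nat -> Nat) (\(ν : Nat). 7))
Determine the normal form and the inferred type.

reduced normal form:
  refl (Eq (Nat -> Nat) (\(e : Nat). 7) (\(ψ : Nat). 7)) (refl (Nat -> Nat) (\(v : Nat). 7))
type:
  Eq (Eq (Nat -> Nat) (\(e : Nat). 7) (\(ψ : Nat). 7)) (refl (Nat -> Nat) (\(v : Nat). 7)) (refl (Nat -> Nat) (\(y : Nat). 7))
observation: reduction starts at an elimNat iota-redex, and 2 normal-order steps reach the normal form.


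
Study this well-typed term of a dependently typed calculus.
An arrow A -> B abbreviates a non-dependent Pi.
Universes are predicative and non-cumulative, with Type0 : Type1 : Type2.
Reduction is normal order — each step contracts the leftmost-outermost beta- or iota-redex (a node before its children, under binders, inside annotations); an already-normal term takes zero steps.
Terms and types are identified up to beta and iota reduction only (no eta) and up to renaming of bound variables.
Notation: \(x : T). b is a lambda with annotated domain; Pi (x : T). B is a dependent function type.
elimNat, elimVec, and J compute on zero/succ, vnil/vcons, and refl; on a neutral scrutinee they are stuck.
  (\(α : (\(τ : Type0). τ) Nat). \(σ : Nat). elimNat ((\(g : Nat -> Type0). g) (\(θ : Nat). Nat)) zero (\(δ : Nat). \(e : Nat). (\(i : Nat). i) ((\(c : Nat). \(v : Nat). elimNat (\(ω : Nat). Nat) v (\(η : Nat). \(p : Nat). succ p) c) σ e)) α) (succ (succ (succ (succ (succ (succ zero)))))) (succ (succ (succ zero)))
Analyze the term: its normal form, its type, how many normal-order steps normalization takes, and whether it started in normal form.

resulting normal form:
  succ (succ (succ (succ (succ (succ (succ (succ (succ (succ (succ (succ (succ (succ (succ (succ (succ (succ zero)))))))))))))))))
the term's type:
  Nat
steps to reach normal form (normal order): 99
started in normal form: no
first contracted redex: a beta-redex


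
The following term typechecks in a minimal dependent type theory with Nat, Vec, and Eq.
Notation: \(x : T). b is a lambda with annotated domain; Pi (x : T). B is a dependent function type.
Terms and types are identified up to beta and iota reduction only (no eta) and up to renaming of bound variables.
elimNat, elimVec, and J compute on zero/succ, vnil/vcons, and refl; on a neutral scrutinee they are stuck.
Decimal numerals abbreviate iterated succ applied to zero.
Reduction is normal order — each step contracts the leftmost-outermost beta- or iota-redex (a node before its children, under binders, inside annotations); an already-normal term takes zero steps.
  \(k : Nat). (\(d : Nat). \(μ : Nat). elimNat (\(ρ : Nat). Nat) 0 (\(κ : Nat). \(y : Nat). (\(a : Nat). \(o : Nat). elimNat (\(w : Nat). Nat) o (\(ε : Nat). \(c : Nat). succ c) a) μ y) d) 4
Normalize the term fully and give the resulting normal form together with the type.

resulting normal form:
  \(k : Nat). \(d : Nat). elimNat (\(μ : Nat). Nat) (elimNat (\(ρ : Nat). Nat) (elimNat (\(κ : Nat). Nat) (elimNat (\(y : Nat). Nat) 0 (\(a : Nat). \(o : Nat). succ o) d) (\(w : Nat). \(ε : Nat). succ ε) d) (\(c : Nat). \(ν : Nat). succ ν) d) (\(τ : Nat). \(n : Nat). succ n) d
the term's type:
  Pi (k : Nat). Pi (d : Nat). Nat
observation: contracting a beta-redex first, the term normalizes in 22 steps.


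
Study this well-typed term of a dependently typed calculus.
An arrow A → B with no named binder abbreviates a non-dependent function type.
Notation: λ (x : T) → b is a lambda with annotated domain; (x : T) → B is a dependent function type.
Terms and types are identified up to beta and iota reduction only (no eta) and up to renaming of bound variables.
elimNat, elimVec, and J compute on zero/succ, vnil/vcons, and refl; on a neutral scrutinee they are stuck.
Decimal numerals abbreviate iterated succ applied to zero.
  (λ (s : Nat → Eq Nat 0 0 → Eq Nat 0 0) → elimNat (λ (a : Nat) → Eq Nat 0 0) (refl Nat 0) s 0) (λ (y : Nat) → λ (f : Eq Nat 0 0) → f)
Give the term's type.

type:
  Eq Nat 0 0


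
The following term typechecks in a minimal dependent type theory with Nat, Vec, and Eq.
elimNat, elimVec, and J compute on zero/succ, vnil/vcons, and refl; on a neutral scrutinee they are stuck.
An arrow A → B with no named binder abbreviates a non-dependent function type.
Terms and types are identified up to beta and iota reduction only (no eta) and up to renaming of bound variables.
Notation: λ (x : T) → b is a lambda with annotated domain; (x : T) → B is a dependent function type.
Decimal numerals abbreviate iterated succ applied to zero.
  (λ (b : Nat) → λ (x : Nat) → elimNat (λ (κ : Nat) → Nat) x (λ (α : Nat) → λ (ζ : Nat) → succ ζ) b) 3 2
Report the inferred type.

inferred type:
  Nat


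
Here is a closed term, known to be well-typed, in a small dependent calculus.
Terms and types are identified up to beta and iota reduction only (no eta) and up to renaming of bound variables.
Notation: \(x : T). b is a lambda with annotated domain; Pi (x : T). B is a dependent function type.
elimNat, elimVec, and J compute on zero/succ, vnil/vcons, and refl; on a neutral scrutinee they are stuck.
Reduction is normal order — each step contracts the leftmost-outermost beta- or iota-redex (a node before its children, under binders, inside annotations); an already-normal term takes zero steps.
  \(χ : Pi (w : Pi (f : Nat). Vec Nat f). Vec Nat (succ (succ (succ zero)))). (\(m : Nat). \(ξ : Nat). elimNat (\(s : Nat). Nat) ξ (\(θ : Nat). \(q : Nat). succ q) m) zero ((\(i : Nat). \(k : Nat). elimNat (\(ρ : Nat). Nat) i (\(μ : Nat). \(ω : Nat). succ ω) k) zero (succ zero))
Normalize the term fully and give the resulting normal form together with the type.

reduced normal form:
  \(χ : Pi (w : Pi (f : Nat). Vec Nat f). Vec Nat (succ (succ (succ zero)))). succ zero
type:
  Pi (χ : Pi (w : Pi (f : Nat). Vec Nat f). Vec Nat (succ (succ (succ zero)))). Nat


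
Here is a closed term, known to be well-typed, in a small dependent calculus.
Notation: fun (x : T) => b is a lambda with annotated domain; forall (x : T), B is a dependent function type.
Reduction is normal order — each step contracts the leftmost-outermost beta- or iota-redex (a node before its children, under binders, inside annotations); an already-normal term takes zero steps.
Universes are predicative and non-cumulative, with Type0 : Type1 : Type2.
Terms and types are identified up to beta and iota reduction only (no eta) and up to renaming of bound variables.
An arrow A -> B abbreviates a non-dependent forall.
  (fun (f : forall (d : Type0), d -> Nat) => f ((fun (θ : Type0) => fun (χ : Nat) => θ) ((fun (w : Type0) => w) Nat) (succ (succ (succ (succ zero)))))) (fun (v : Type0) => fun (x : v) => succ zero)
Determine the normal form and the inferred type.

normal form:
  fun (f : Nat) => succ zero
the term's type:
  Nat -> Nat
observation: normalization takes exactly 5 steps under the normal-order strategy.


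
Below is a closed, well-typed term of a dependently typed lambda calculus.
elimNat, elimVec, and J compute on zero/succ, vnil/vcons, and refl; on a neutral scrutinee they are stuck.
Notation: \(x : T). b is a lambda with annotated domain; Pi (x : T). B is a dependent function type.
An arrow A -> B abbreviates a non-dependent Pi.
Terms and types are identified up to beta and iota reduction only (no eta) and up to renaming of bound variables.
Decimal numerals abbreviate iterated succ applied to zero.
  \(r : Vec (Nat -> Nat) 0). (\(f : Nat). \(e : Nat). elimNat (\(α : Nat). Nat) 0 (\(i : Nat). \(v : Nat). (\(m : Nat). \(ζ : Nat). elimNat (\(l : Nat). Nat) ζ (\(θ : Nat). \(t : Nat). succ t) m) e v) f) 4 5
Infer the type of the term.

inferred type:
  Vec (Nat -> Nat) 0 -> Nat


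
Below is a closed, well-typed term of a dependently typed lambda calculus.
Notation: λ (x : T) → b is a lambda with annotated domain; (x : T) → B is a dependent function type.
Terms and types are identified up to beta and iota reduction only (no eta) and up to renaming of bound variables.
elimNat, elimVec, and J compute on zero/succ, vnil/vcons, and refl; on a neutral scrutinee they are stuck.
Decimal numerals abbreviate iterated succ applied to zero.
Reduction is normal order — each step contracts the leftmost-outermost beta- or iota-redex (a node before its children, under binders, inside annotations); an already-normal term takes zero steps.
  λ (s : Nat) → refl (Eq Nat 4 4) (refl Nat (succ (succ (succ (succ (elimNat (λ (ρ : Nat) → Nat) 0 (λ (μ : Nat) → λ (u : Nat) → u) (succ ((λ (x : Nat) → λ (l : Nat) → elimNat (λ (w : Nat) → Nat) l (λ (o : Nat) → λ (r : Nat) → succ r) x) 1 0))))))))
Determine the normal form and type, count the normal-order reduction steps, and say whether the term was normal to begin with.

normal form:
  λ (s : Nat) → refl (Eq Nat 4 4) (refl Nat 4)
inferred type:
  (s : Nat) → Eq (Eq Nat 4 4) (refl Nat 4) (refl Nat 4)
normal-order step count: 13
term was already normal: no
first redex: an elimNat iota-redex


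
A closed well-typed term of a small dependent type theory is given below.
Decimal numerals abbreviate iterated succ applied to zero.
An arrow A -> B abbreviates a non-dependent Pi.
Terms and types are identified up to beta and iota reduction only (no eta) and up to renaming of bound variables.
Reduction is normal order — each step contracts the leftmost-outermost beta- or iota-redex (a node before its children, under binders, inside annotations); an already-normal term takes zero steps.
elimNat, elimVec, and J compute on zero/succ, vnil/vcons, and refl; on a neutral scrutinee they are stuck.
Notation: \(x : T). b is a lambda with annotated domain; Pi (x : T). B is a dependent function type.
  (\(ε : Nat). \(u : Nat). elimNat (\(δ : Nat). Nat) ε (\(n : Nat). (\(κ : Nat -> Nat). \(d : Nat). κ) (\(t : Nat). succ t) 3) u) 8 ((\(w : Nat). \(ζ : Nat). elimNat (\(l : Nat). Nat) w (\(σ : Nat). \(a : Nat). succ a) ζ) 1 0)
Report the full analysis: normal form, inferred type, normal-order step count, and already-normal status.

reduced normal form:
  9
inferred type:
  Nat
steps to reach normal form (normal order): 11
already normal: no
first redex: a beta-redex


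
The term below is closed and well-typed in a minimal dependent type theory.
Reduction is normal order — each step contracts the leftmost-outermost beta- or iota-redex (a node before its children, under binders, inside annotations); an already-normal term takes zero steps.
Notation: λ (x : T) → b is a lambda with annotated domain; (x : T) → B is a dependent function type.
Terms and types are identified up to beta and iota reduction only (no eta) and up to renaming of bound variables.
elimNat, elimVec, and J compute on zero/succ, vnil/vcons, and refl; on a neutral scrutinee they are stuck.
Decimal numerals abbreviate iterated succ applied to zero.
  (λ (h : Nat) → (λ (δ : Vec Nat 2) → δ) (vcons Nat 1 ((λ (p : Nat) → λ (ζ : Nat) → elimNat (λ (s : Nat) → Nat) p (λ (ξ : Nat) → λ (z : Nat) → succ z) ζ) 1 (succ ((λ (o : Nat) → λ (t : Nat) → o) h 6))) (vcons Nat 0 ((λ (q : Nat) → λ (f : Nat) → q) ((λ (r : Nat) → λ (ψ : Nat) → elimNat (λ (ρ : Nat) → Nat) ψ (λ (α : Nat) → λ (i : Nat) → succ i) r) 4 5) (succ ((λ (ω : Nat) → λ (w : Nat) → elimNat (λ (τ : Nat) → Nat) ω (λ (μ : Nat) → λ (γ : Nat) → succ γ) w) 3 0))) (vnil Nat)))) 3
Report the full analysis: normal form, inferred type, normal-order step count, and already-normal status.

normal form:
  vcons Nat 1 5 (vcons Nat 0 9 (vnil Nat))
type:
  Vec Nat 2
steps to reach normal form (normal order): 36
term was already normal: no
first redex: a beta-redex


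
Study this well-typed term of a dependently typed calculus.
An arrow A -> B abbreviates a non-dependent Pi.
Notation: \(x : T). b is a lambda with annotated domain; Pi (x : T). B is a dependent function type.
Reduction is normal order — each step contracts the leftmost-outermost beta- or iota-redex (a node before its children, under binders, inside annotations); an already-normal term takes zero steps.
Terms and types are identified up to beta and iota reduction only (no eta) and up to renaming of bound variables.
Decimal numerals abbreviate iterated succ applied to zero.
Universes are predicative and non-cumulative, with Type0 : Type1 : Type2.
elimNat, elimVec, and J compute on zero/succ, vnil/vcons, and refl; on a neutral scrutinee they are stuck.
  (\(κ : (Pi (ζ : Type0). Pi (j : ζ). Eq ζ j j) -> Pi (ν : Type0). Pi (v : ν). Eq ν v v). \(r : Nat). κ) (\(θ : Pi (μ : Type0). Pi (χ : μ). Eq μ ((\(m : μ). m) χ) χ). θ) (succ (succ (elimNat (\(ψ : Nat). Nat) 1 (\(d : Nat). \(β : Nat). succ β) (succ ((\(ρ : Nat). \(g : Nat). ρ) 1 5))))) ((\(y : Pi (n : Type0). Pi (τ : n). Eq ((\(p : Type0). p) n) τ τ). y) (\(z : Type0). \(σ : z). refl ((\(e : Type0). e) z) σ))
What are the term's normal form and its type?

normal form:
  \(κ : Type0). \(ζ : κ). refl κ ζ
type:
  Pi (κ : Type0). Pi (ζ : κ). Eq κ ζ ζ


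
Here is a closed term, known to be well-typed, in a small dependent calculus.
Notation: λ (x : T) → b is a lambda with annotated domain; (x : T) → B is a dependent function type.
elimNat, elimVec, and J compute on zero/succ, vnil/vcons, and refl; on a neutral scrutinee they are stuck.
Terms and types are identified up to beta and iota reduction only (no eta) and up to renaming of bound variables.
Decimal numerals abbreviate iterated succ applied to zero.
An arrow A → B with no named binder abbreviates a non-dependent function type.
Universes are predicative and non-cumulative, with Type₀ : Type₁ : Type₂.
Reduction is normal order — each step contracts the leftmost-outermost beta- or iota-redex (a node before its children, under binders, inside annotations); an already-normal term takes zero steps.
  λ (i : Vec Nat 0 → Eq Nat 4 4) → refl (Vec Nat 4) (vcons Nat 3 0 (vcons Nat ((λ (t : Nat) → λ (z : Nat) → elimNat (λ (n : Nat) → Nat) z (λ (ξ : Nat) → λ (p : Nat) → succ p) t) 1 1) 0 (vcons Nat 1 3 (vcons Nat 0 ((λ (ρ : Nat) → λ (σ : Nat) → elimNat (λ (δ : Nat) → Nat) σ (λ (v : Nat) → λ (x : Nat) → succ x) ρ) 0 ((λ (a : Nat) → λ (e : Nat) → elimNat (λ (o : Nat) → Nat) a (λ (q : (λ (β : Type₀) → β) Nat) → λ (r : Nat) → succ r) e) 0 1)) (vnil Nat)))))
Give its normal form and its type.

normal form:
  λ (i : Vec Nat 0 → Eq Nat 4 4) → refl (Vec Nat 4) (vcons Nat 3 0 (vcons Nat 2 0 (vcons Nat 1 3 (vcons Nat 0 1 (vnil Nat)))))
inferred type:
  (Vec Nat 0 → Eq Nat 4 4) → Eq (Vec Nat 4) (vcons Nat 3 0 (vcons Nat 2 0 (vcons Nat 1 3 (vcons Nat 0 1 (vnil Nat))))) (vcons Nat 3 0 (vcons Nat 2 0 (vcons Nat 1 3 (vcons Nat 0 1 (vnil Nat)))))
observation: the leftmost-outermost redex is a beta-redex, and normalization takes 15 steps.


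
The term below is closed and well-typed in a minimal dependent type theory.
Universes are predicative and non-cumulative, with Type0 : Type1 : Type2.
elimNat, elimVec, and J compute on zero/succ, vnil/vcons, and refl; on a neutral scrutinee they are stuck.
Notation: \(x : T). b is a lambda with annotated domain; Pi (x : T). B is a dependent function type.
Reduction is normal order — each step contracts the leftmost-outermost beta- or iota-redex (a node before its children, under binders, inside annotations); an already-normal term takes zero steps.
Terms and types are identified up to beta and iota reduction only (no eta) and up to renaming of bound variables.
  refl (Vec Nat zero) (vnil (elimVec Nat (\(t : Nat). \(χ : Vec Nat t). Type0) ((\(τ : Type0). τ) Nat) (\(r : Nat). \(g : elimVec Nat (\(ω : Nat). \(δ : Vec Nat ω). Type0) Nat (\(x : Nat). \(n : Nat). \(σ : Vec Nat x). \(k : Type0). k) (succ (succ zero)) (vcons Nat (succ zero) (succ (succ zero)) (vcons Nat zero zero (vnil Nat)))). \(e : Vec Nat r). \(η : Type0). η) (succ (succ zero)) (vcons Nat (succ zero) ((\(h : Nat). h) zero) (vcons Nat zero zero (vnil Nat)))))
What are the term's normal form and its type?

reduced normal form:
  refl (Vec Nat zero) (vnil Nat)
type:
  Eq (Vec Nat zero) (vnil Nat) (vnil Nat)


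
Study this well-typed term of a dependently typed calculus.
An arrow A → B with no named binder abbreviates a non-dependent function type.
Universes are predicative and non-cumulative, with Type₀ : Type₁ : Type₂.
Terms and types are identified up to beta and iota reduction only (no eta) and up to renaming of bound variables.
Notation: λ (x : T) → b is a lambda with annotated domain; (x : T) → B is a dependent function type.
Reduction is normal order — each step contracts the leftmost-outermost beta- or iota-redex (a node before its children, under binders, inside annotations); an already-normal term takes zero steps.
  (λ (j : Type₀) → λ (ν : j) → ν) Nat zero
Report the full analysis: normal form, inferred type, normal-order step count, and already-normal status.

reduced normal form:
  zero
the term's type:
  Nat
normal-order step count: 2
already normal: no
first contracted redex: a beta-redex
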